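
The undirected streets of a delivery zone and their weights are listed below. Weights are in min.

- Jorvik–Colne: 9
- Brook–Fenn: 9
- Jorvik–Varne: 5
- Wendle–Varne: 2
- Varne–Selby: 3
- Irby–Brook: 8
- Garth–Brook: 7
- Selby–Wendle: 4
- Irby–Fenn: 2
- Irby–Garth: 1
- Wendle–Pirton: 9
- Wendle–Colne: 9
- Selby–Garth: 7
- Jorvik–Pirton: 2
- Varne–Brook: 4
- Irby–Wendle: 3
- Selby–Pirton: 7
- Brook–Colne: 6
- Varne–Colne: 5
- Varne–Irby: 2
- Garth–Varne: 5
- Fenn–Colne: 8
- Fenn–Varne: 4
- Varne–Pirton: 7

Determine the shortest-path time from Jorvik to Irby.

Candidate routes:
Jorvik - Varne - Wendle - Irby: 5+2+3 = 10
Jorvik - Pirton - Varne - Irby: 2+7+2 = 11
Jorvik - Varne - Irby: 5+2 = 7
Cheapest is Jorvik - Varne - Irby at 7 min.

7 min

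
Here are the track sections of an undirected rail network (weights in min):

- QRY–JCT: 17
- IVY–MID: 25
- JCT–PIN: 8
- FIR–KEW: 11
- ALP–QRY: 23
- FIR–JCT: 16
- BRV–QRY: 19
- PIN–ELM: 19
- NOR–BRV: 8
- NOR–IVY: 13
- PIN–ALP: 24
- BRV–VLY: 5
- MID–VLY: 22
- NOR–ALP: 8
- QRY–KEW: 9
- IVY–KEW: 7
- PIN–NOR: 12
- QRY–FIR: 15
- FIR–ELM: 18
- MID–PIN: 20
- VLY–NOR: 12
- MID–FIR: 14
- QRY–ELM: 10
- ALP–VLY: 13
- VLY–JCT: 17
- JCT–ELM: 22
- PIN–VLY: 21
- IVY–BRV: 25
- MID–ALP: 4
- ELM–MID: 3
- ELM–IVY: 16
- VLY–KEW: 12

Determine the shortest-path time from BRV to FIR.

28 min

Settle nodes by increasing distance from BRV:
BRV: 0
VLY: 5  (via BRV)
NOR: 8  (via BRV)
ALP: 16  (via NOR)
KEW: 17  (via VLY)
QRY: 19  (via BRV)
MID: 20  (via ALP)
PIN: 20  (via NOR)
IVY: 21  (via NOR)
JCT: 22  (via VLY)
ELM: 23  (via MID)
FIR: 28  (via KEW)
Shortest route: BRV → VLY → KEW → FIR = 28 min.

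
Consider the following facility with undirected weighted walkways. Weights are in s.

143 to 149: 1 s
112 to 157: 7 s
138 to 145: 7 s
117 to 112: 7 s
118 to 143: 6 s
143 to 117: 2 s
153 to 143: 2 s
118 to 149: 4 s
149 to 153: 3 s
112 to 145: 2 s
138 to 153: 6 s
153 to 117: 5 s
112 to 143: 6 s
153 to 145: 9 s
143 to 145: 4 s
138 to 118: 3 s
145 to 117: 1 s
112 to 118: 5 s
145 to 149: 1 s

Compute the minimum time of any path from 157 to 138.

15 s

Settle nodes by increasing distance from 157:
157: 0
112: 7  (via 157)
145: 9  (via 112)
149: 10  (via 145)
117: 10  (via 145)
143: 11  (via 149)
118: 12  (via 112)
153: 13  (via 149)
138: 15  (via 118)
Shortest route: 157 → 112 → 118 → 138 = 15 s.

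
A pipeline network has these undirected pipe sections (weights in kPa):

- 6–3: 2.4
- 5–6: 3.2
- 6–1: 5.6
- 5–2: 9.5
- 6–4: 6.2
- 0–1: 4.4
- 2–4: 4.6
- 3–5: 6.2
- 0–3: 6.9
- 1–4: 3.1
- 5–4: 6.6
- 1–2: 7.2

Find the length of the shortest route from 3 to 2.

13.2 kPa

Settle nodes by increasing distance from 3:
3: 0
6: 2.4  (via 3)
5: 5.6  (via 6)
0: 6.9  (via 3)
1: 8  (via 6)
4: 8.6  (via 6)
2: 13.2  (via 4)
Shortest route: 3–6–4–2 = 13.2 kPa.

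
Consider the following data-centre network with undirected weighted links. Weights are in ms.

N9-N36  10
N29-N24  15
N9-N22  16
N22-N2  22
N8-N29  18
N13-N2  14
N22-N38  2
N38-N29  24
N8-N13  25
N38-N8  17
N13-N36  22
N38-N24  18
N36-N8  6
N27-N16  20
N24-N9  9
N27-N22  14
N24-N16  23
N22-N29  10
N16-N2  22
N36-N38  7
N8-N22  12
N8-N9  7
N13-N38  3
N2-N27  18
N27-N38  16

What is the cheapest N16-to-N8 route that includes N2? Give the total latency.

Shortest N16→N2: N16 → N2 = 22
Best N2 to N8: N2 → N13 → N38 → N36 → N8 costing 30
Total via N2: 22 + 30 = 52 ms.

52 ms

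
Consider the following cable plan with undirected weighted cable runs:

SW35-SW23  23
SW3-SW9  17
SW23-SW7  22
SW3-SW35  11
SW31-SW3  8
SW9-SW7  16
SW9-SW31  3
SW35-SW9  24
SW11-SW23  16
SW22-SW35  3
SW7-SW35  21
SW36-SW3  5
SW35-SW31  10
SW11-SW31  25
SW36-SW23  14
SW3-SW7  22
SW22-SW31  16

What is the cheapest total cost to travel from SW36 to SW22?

19

Running Dijkstra from SW36:
SW36: 0
SW3: 5  (via SW36)
SW31: 13  (via SW3)
SW23: 14  (via SW36)
SW9: 16  (via SW31)
SW35: 16  (via SW3)
SW22: 19  (via SW35)
Shortest route: SW36–SW3–SW35–SW22 = 19.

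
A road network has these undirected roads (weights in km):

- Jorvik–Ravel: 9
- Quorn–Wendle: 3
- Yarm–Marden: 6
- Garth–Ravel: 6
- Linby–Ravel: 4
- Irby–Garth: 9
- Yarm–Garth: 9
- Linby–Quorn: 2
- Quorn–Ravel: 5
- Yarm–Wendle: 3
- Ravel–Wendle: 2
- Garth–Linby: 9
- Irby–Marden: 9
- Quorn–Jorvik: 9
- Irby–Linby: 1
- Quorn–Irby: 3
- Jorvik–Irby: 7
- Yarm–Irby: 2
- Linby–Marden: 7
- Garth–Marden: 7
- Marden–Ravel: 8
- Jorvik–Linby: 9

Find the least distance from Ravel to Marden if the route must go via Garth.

13 km

Best Ravel to Garth: Ravel → Garth costing 6
Best Garth to Marden: Garth → Marden costing 7
Total via Garth: 6 + 7 = 13 km.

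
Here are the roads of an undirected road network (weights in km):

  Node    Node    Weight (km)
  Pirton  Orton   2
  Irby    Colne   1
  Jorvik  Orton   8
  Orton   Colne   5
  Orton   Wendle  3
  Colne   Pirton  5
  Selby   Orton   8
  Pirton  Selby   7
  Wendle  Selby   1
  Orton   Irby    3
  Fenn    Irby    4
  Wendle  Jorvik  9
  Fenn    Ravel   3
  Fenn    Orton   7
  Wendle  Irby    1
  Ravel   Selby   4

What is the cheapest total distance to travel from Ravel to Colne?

Settle nodes by increasing distance from Ravel:
Ravel: 0
Fenn: 3  (via Ravel)
Selby: 4  (via Ravel)
Wendle: 5  (via Selby)
Irby: 6  (via Wendle)
Colne: 7  (via Irby)
Shortest route: Ravel → Selby → Wendle → Irby → Colne = 7 km.

7 km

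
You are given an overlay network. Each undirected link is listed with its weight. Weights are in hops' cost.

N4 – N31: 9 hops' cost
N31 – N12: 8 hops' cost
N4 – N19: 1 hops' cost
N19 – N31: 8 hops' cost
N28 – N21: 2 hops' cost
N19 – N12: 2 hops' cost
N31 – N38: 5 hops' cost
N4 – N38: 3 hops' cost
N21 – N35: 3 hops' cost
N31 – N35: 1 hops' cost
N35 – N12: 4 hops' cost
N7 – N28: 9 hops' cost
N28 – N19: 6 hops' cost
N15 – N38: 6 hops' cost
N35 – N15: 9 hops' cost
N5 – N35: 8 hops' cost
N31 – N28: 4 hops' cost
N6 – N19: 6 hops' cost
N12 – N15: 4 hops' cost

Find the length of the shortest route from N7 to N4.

16 hops' cost

Candidate routes:
N7 - N28 - N31 - N38 - N4: 9+4+5+3 = 21
N7 - N28 - N31 - N35 - N12 - N19 - N4: 9+4+1+4+2+1 = 21
N7 - N28 - N19 - N4: 9+6+1 = 16
The minimum is 16 hops' cost via N7 - N28 - N19 - N4.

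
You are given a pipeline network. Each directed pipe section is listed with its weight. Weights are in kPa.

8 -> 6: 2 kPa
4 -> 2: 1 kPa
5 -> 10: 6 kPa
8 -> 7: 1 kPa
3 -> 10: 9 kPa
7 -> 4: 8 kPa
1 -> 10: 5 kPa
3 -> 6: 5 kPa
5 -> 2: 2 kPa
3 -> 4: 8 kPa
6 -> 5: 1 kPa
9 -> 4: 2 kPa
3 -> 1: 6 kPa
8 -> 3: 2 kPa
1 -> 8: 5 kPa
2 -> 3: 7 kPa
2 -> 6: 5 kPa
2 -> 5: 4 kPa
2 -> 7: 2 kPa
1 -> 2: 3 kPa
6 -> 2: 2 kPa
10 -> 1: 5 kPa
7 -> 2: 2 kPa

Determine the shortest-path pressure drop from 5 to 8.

Running Dijkstra from 5:
5: 0
2: 2  (via 5)
7: 4  (via 2)
10: 6  (via 5)
6: 7  (via 2)
3: 9  (via 2)
1: 11  (via 10)
4: 12  (via 7)
8: 16  (via 1)
Shortest route: 5 → 10 → 1 → 8 = 16 kPa.

16 kPa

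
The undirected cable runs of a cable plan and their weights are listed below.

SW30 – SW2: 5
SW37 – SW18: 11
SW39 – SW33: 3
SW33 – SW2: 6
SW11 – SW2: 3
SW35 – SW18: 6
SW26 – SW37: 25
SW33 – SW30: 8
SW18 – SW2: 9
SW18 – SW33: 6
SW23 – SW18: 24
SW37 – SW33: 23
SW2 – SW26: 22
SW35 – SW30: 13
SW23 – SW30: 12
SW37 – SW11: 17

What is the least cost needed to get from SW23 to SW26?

Candidate routes:
SW23–SW30–SW2–SW26: 12+5+22 = 39
SW23–SW30–SW33–SW2–SW26: 12+8+6+22 = 48
The minimum is 39 via SW23–SW30–SW2–SW26.

39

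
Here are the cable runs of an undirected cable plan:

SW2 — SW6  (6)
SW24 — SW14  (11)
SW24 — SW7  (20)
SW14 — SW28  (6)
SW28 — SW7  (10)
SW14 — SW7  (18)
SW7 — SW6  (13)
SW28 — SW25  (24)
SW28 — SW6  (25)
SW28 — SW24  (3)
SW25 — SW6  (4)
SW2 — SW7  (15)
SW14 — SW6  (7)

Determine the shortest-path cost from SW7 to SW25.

17

Running Dijkstra from SW7:
SW7: 0
SW28: 10  (via SW7)
SW6: 13  (via SW7)
SW24: 13  (via SW28)
SW2: 15  (via SW7)
SW14: 16  (via SW28)
SW25: 17  (via SW6)
Shortest route: SW7–SW6–SW25 = 17.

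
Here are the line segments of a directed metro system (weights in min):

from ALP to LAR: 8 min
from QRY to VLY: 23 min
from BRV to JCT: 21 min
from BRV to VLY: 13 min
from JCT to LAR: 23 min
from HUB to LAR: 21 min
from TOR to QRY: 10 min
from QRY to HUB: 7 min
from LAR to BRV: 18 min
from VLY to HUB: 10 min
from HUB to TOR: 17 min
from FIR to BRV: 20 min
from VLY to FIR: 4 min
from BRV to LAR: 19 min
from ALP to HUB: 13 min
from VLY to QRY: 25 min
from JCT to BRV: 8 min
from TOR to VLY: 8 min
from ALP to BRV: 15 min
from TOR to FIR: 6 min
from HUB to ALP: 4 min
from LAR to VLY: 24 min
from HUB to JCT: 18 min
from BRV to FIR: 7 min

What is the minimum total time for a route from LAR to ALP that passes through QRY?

60 min

Best LAR to QRY: LAR–VLY–QRY costing 49
Shortest QRY→ALP: QRY–HUB–ALP = 11
Total via QRY: 49 + 11 = 60 min.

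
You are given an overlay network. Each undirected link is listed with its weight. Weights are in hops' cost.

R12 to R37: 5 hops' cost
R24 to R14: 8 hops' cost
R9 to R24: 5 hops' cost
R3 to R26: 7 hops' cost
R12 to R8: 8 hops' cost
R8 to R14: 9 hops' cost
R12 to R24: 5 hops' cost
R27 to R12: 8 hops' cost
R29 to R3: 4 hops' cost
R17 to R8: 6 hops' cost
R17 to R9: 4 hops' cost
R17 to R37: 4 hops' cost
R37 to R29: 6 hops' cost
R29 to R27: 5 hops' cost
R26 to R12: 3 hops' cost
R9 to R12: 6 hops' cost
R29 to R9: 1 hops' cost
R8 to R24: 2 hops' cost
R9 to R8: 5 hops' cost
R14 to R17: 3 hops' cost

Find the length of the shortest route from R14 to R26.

Candidate routes:
R14–R17–R9–R29–R3–R26: 3+4+1+4+7 = 19
R14–R24–R12–R26: 8+5+3 = 16
R14–R17–R37–R12–R26: 3+4+5+3 = 15
R14–R17–R9–R12–R26: 3+4+6+3 = 16
The minimum is 15 hops' cost via R14–R17–R37–R12–R26.

15 hops' cost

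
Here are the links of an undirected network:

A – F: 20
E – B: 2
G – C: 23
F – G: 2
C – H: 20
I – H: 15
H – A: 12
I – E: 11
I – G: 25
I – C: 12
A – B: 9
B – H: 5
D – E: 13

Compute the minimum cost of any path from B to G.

31

Candidate routes:
B → H → A → F → G: 5+12+20+2 = 39
B → H → I → G: 5+15+25 = 45
B → A → F → G: 9+20+2 = 31
B → E → I → G: 2+11+25 = 38
The minimum is 31 via B → A → F → G.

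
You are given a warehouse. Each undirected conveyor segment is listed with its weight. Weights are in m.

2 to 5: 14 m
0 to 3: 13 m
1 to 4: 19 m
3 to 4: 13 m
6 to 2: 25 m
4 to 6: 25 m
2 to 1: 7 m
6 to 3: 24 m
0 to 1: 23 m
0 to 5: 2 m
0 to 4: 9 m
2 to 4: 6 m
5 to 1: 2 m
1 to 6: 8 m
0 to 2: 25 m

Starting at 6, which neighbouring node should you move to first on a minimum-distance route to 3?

3

Compare a few routes:
6 - 1 - 5 - 0 - 3: 8+2+2+13 = 25
6 - 3: 24 = 24
Cheapest is 6 - 3 at 24 m.
So from 6 the first move is to 3.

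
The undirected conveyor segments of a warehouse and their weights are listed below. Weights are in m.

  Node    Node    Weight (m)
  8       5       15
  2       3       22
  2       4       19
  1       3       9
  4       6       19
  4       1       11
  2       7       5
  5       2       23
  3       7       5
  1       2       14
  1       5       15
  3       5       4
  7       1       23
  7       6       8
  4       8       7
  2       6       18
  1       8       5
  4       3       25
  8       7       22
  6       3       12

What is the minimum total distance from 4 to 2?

19 m

Enumerating some paths:
4 → 2: 19 = 19
4 → 1 → 2: 11+14 = 25
The minimum is 19 m via 4 → 2.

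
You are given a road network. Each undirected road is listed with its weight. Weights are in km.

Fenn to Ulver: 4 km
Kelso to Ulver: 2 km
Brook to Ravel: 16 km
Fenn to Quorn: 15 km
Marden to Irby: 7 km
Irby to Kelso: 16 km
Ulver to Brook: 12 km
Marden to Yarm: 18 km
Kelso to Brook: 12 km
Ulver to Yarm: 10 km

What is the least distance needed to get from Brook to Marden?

35 km

Compare a few routes:
Brook → Ulver → Kelso → Irby → Marden: 12+2+16+7 = 37
Brook → Ulver → Yarm → Marden: 12+10+18 = 40
Brook → Kelso → Irby → Marden: 12+16+7 = 35
Brook → Kelso → Ulver → Yarm → Marden: 12+2+10+18 = 42
The minimum is 35 km via Brook → Kelso → Irby → Marden.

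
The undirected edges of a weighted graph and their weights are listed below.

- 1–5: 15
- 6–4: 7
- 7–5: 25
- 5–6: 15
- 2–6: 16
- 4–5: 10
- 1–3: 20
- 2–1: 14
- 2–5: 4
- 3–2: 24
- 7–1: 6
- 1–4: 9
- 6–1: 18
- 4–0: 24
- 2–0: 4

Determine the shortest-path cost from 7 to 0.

Compare a few routes:
7 - 1 - 4 - 5 - 2 - 0: 6+9+10+4+4 = 33
7 - 1 - 2 - 0: 6+14+4 = 24
7 - 5 - 2 - 0: 25+4+4 = 33
7 - 1 - 5 - 2 - 0: 6+15+4+4 = 29
Cheapest is 7 - 1 - 2 - 0 at 24.

24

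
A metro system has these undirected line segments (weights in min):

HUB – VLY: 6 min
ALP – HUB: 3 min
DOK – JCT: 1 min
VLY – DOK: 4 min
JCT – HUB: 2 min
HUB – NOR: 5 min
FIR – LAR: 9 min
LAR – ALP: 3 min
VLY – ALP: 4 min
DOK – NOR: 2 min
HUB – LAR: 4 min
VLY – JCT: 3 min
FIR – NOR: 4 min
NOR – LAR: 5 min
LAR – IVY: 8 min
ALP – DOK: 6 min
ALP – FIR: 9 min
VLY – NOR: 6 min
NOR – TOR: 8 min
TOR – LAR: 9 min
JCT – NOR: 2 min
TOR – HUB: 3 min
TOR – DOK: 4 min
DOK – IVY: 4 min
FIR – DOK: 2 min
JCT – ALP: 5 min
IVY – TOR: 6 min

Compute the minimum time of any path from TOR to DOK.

4 min

Candidate routes:
TOR → HUB → JCT → DOK: 3+2+1 = 6
TOR → DOK: 4 = 4
The minimum is 4 min via TOR → DOK.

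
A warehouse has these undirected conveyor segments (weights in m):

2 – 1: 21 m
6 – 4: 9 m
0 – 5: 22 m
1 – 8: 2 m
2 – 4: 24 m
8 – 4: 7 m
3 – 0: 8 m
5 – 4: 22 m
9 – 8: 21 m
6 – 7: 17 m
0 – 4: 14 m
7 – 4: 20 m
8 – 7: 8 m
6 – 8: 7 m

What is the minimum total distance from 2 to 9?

44 m

Enumerating some paths:
2–4–8–9: 24+7+21 = 52
2–4–6–8–9: 24+9+7+21 = 61
2–1–8–9: 21+2+21 = 44
Cheapest is 2–1–8–9 at 44 m.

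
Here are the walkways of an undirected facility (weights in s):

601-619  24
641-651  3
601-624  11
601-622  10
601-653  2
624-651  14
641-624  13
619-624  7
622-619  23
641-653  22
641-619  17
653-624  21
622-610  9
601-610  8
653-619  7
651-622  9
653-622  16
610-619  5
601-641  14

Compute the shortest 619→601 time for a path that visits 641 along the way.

31 s

Best 619 to 641: 619–641 costing 17
Best 641 to 601: 641–601 costing 14
Total via 641: 17 + 14 = 31 s.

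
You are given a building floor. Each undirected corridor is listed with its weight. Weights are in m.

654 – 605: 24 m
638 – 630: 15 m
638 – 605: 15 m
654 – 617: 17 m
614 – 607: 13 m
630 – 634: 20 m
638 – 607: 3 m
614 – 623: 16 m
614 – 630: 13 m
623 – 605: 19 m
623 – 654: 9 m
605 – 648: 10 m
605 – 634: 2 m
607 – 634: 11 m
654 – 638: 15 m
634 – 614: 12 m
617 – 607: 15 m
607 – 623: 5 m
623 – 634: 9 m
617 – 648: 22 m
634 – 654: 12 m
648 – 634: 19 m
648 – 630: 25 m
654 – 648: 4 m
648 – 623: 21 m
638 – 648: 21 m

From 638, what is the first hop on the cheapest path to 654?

Candidate routes:
638 → 607 → 623 → 654: 3+5+9 = 17
638 → 654: 15 = 15
The minimum is 15 m via 638 → 654.
So from 638 the first move is to 654.

654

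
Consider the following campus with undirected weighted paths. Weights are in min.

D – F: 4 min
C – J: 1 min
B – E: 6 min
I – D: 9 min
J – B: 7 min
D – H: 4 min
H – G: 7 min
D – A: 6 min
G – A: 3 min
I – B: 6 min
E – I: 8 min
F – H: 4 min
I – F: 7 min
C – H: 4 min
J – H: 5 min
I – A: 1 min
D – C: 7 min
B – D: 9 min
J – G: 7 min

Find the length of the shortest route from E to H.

18 min

Shortest distances from E:
E: 0
B: 6  (via E)
I: 8  (via E)
A: 9  (via I)
G: 12  (via A)
J: 13  (via B)
C: 14  (via J)
D: 15  (via B)
F: 15  (via I)
H: 18  (via J)
Shortest route: E–B–J–H = 18 min.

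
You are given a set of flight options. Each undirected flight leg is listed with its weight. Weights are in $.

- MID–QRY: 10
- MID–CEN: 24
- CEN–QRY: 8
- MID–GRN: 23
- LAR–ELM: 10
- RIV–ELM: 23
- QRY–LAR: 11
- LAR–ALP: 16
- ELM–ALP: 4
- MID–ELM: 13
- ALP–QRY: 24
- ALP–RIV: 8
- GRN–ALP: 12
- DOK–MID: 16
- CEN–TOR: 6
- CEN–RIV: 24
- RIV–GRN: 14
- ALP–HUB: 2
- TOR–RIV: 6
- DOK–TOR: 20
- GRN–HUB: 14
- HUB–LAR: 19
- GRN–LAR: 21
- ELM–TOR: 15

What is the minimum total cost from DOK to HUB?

$35

Settle nodes by increasing distance from DOK:
DOK: 0
MID: 16  (via DOK)
TOR: 20  (via DOK)
QRY: 26  (via MID)
RIV: 26  (via TOR)
CEN: 26  (via TOR)
ELM: 29  (via MID)
ALP: 33  (via ELM)
HUB: 35  (via ALP)
Shortest route: DOK → MID → ELM → ALP → HUB = $35.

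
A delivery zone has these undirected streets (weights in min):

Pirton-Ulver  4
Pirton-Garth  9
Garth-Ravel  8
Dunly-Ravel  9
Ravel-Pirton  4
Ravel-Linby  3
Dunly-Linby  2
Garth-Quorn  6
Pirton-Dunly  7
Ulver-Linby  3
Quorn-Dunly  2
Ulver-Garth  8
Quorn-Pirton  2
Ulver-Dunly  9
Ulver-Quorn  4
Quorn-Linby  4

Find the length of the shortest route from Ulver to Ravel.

6 min

Compare a few routes:
Ulver → Quorn → Pirton → Ravel: 4+2+4 = 10
Ulver → Pirton → Ravel: 4+4 = 8
Ulver → Linby → Ravel: 3+3 = 6
The minimum is 6 min via Ulver → Linby → Ravel.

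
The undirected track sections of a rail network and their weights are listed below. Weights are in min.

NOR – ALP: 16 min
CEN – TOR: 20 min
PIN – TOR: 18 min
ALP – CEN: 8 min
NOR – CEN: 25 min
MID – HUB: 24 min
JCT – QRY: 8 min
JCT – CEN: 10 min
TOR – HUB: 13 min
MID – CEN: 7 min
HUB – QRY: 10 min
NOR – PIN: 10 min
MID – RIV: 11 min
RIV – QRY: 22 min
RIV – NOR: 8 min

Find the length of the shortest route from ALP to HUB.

Candidate routes:
ALP - CEN - MID - HUB: 8+7+24 = 39
ALP - CEN - JCT - QRY - HUB: 8+10+8+10 = 36
The minimum is 36 min via ALP - CEN - JCT - QRY - HUB.

36 min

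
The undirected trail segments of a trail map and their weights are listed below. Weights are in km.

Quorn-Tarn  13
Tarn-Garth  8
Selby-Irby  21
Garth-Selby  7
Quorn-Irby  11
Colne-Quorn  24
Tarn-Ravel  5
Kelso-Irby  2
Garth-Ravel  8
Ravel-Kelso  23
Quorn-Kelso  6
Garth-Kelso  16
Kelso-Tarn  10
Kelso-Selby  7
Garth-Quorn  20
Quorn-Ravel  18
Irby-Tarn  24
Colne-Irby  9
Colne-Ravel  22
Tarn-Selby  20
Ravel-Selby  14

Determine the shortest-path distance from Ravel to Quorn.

18 km

Shortest distances from Ravel:
Ravel: 0
Tarn: 5  (via Ravel)
Garth: 8  (via Ravel)
Selby: 14  (via Ravel)
Kelso: 15  (via Tarn)
Irby: 17  (via Kelso)
Quorn: 18  (via Ravel)
Shortest route: Ravel–Quorn = 18 km.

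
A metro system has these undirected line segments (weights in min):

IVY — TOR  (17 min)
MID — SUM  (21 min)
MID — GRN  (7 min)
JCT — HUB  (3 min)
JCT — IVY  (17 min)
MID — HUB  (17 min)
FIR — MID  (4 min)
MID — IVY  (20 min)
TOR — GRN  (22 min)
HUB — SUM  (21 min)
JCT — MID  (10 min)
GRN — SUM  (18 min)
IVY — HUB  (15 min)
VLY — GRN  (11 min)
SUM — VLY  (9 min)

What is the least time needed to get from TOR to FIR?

33 min

Enumerating some paths:
TOR - IVY - JCT - MID - FIR: 17+17+10+4 = 48
TOR - IVY - HUB - JCT - MID - FIR: 17+15+3+10+4 = 49
TOR - GRN - MID - FIR: 22+7+4 = 33
TOR - IVY - MID - FIR: 17+20+4 = 41
Cheapest is TOR - GRN - MID - FIR at 33 min.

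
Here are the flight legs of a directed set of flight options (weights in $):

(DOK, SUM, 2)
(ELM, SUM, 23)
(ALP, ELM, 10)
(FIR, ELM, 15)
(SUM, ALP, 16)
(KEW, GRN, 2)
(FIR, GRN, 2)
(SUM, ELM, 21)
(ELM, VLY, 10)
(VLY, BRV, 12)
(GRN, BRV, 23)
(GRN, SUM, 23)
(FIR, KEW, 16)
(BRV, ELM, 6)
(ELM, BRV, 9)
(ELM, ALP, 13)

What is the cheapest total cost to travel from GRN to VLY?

Running Dijkstra from GRN:
GRN: 0
SUM: 23  (via GRN)
BRV: 23  (via GRN)
ELM: 29  (via BRV)
VLY: 39  (via ELM)
Shortest route: GRN–BRV–ELM–VLY = $39.

$39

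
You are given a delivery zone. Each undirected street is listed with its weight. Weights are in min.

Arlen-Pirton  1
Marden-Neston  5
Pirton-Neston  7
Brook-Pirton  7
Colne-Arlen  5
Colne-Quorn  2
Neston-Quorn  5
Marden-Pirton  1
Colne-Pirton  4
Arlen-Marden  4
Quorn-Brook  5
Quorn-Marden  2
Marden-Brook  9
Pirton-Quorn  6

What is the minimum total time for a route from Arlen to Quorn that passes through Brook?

Best Arlen to Brook: Arlen → Pirton → Brook costing 8
Shortest Brook→Quorn: Brook → Quorn = 5
Total via Brook: 8 + 5 = 13 min.

13 min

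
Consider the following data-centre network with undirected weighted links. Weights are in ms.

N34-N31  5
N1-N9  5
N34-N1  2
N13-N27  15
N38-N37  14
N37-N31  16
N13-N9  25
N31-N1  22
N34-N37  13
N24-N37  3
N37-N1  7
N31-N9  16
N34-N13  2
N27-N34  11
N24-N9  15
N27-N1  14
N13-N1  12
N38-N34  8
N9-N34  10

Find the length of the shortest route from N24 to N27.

23 ms

Settle nodes by increasing distance from N24:
N24: 0
N37: 3  (via N24)
N1: 10  (via N37)
N34: 12  (via N1)
N13: 14  (via N34)
N9: 15  (via N24)
N31: 17  (via N34)
N38: 17  (via N37)
N27: 23  (via N34)
Shortest route: N24 → N37 → N1 → N34 → N27 = 23 ms.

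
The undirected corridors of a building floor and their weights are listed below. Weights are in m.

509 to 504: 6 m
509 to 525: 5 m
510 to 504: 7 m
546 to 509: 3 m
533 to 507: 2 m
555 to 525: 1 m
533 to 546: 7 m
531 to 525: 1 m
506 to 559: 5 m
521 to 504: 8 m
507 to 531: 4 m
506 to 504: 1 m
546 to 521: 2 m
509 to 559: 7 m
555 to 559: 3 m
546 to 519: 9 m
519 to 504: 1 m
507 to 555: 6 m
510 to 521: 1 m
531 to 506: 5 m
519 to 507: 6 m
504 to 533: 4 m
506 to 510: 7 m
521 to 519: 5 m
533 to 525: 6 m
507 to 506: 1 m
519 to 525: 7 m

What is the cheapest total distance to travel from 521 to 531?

11 m

Running Dijkstra from 521:
521: 0
510: 1  (via 521)
546: 2  (via 521)
509: 5  (via 546)
519: 5  (via 521)
504: 6  (via 519)
506: 7  (via 504)
507: 8  (via 506)
533: 9  (via 546)
525: 10  (via 509)
555: 11  (via 525)
531: 11  (via 525)
Shortest route: 521 → 546 → 509 → 525 → 531 = 11 m.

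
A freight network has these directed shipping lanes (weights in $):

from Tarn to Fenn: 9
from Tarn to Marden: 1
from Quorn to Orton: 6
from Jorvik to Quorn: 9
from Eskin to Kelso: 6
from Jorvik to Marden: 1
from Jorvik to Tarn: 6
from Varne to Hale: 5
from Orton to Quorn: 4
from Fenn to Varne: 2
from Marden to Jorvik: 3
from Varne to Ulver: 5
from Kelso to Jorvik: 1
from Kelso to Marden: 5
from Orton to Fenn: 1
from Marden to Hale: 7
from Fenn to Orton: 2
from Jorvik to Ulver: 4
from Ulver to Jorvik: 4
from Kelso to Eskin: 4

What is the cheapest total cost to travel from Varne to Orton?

Running Dijkstra from Varne:
Varne: 0
Ulver: 5  (via Varne)
Hale: 5  (via Varne)
Jorvik: 9  (via Ulver)
Marden: 10  (via Jorvik)
Tarn: 15  (via Jorvik)
Quorn: 18  (via Jorvik)
Fenn: 24  (via Tarn)
Orton: 24  (via Quorn)
Shortest route: Varne → Ulver → Jorvik → Quorn → Orton = $24.

$24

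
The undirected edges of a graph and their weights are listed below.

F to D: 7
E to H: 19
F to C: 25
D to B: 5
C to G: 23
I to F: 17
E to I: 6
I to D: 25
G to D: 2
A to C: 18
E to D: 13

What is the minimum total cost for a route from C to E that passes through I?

48

Best C to I: C–F–I costing 42
Best I to E: I–E costing 6
Total via I: 42 + 6 = 48.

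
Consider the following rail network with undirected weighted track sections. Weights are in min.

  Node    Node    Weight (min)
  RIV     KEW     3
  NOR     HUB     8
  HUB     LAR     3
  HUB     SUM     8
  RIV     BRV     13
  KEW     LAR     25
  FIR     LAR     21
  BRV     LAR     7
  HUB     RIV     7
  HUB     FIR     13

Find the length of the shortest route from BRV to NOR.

Shortest distances from BRV:
BRV: 0
LAR: 7  (via BRV)
HUB: 10  (via LAR)
RIV: 13  (via BRV)
KEW: 16  (via RIV)
NOR: 18  (via HUB)
Shortest route: BRV → LAR → HUB → NOR = 18 min.

18 min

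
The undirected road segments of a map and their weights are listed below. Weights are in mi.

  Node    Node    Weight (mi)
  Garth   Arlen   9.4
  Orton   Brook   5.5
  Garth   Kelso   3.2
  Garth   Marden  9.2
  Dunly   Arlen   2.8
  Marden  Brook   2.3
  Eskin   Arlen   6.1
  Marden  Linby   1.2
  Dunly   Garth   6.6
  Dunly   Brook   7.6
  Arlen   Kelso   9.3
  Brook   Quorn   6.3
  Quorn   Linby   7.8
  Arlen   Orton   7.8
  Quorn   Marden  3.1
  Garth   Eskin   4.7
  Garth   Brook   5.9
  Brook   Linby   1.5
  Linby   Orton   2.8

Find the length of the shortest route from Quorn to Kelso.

14.5 mi

Settle nodes by increasing distance from Quorn:
Quorn: 0
Marden: 3.1  (via Quorn)
Linby: 4.3  (via Marden)
Brook: 5.4  (via Marden)
Orton: 7.1  (via Linby)
Garth: 11.3  (via Brook)
Dunly: 13  (via Brook)
Kelso: 14.5  (via Garth)
Shortest route: Quorn → Marden → Brook → Garth → Kelso = 14.5 mi.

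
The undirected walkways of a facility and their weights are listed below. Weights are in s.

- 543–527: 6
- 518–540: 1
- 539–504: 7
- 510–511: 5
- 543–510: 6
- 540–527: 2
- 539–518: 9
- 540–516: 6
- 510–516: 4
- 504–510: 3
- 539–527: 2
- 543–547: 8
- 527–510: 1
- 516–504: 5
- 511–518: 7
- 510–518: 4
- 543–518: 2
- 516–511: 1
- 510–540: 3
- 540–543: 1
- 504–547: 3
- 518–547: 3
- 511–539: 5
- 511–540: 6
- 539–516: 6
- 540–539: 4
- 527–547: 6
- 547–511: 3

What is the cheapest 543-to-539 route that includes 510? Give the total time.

Shortest 543→510: 543 → 540 → 510 = 4
Best 510 to 539: 510 → 527 → 539 costing 3
Total via 510: 4 + 3 = 7 s.

7 s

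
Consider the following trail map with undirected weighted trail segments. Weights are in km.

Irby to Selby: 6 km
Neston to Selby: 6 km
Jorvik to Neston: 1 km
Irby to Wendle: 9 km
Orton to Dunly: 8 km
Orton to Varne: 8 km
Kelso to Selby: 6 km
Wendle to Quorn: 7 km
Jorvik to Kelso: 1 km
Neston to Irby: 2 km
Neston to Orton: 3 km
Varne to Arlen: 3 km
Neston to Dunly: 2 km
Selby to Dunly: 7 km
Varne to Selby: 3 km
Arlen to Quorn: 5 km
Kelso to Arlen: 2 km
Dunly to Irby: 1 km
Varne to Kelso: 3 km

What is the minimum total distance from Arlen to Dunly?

Candidate routes:
Arlen - Varne - Kelso - Jorvik - Neston - Irby - Dunly: 3+3+1+1+2+1 = 11
Arlen - Varne - Kelso - Jorvik - Neston - Dunly: 3+3+1+1+2 = 10
Arlen - Kelso - Jorvik - Neston - Dunly: 2+1+1+2 = 6
Arlen - Kelso - Jorvik - Neston - Irby - Dunly: 2+1+1+2+1 = 7
The minimum is 6 km via Arlen - Kelso - Jorvik - Neston - Dunly.

6 km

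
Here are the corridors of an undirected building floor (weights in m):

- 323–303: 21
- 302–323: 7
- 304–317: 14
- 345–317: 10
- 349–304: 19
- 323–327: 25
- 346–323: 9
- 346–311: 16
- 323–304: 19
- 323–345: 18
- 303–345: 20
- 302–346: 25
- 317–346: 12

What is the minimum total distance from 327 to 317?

Candidate routes:
327 → 323 → 345 → 317: 25+18+10 = 53
327 → 323 → 304 → 317: 25+19+14 = 58
327 → 323 → 346 → 317: 25+9+12 = 46
Cheapest is 327 → 323 → 346 → 317 at 46 m.

46 m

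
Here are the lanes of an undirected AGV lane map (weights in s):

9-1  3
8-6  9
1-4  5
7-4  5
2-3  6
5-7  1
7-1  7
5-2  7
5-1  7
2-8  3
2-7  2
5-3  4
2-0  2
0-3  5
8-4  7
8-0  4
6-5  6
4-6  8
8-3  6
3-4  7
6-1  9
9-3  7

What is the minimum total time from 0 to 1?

11 s

Settle nodes by increasing distance from 0:
0: 0
2: 2  (via 0)
7: 4  (via 2)
8: 4  (via 0)
3: 5  (via 0)
5: 5  (via 7)
4: 9  (via 7)
1: 11  (via 7)
Shortest route: 0–2–7–1 = 11 s.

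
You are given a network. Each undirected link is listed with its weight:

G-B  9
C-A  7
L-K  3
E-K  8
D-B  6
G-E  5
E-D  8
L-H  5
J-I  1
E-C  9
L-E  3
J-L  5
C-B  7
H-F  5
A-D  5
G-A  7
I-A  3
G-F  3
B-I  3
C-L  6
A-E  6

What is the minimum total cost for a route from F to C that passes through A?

Shortest F→A: F–G–A = 10
Shortest A→C: A–C = 7
Total via A: 10 + 7 = 17.

17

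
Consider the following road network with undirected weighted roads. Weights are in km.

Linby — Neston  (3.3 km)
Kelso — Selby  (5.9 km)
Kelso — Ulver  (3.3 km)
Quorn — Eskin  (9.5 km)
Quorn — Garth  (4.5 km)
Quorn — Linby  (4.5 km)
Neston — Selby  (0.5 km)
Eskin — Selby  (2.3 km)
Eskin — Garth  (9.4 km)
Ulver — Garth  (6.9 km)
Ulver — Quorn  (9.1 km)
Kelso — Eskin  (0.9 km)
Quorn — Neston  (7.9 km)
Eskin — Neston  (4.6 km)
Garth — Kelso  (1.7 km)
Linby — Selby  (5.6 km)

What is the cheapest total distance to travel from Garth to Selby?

4.9 km

Compare a few routes:
Garth - Kelso - Selby: 1.7+5.9 = 7.6
Garth - Kelso - Eskin - Selby: 1.7+0.9+2.3 = 4.9
Garth - Kelso - Eskin - Neston - Selby: 1.7+0.9+4.6+0.5 = 7.7
Cheapest is Garth - Kelso - Eskin - Selby at 4.9 km.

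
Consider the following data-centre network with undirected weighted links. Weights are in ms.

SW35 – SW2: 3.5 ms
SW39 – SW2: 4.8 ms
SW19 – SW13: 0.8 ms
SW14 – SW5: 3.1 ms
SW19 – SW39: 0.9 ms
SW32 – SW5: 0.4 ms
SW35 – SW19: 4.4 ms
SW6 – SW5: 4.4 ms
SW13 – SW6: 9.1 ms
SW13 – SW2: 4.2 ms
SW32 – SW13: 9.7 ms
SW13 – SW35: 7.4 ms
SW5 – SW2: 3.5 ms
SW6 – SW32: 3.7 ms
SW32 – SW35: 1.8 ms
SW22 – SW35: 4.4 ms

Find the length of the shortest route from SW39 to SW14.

Enumerating some paths:
SW39 - SW19 - SW13 - SW2 - SW5 - SW14: 0.9+0.8+4.2+3.5+3.1 = 12.5
SW39 - SW19 - SW35 - SW32 - SW5 - SW14: 0.9+4.4+1.8+0.4+3.1 = 10.6
SW39 - SW2 - SW5 - SW14: 4.8+3.5+3.1 = 11.4
Cheapest is SW39 - SW19 - SW35 - SW32 - SW5 - SW14 at 10.6 ms.

10.6 ms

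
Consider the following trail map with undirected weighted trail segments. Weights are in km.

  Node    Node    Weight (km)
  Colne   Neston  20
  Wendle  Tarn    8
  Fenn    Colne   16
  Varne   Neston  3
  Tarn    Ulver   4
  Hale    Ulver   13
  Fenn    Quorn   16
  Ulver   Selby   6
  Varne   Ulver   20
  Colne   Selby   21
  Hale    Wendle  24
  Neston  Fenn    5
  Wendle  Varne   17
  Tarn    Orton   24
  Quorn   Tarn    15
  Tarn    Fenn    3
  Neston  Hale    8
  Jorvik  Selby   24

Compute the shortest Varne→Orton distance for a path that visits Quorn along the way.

63 km

Best Varne to Quorn: Varne → Neston → Fenn → Quorn costing 24
Best Quorn to Orton: Quorn → Tarn → Orton costing 39
Total via Quorn: 24 + 39 = 63 km.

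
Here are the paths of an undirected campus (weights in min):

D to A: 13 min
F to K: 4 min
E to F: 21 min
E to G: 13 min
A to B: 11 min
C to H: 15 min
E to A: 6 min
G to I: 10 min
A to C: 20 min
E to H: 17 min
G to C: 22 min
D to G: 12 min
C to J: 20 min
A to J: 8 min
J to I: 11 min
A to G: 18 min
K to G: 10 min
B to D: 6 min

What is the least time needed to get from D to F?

26 min

Compare a few routes:
D → G → K → F: 12+10+4 = 26
D → A → E → F: 13+6+21 = 40
Cheapest is D → G → K → F at 26 min.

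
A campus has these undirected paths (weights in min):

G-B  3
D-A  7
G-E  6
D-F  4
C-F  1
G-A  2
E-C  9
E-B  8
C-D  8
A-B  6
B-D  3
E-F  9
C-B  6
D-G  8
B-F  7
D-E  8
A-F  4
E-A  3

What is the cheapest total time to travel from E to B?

Candidate routes:
E - B: 8 = 8
E - G - B: 6+3 = 9
E - D - B: 8+3 = 11
E - A - B: 3+6 = 9
Cheapest is E - B at 8 min.

8 min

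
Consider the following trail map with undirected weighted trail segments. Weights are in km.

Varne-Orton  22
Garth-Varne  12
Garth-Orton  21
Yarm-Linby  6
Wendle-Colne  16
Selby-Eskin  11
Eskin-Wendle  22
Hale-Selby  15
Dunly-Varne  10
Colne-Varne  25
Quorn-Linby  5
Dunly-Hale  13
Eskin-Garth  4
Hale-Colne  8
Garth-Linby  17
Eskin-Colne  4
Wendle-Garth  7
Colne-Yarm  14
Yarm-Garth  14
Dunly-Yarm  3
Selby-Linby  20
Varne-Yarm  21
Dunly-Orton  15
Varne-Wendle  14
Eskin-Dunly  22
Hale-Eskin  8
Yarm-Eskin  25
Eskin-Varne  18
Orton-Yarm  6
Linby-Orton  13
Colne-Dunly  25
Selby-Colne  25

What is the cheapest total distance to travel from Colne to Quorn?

Enumerating some paths:
Colne–Yarm–Linby–Quorn: 14+6+5 = 25
Colne–Eskin–Garth–Linby–Quorn: 4+4+17+5 = 30
Cheapest is Colne–Yarm–Linby–Quorn at 25 km.

25 km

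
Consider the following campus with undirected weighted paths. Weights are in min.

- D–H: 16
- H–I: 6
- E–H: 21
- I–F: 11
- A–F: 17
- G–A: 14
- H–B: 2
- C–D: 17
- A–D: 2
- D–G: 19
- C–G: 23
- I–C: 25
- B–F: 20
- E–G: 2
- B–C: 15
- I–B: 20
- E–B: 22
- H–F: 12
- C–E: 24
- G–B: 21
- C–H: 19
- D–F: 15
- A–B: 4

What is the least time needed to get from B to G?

18 min

Shortest distances from B:
B: 0
H: 2  (via B)
A: 4  (via B)
D: 6  (via A)
I: 8  (via H)
F: 14  (via H)
C: 15  (via B)
G: 18  (via A)
Shortest route: B–A–G = 18 min.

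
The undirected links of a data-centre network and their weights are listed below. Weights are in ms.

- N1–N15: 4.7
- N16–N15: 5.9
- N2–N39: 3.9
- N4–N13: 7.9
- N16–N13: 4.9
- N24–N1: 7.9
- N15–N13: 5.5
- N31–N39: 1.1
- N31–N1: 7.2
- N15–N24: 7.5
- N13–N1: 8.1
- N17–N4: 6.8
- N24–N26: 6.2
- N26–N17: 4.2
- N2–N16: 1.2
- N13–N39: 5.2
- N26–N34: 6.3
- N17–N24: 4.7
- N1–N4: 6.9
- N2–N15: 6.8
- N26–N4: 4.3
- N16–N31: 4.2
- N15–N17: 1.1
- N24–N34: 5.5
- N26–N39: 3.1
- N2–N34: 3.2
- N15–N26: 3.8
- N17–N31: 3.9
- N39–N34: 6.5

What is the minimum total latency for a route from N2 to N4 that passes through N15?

14.7 ms

Best N2 to N15: N2 → N15 costing 6.8
Shortest N15→N4: N15 → N17 → N4 = 7.9
Total via N15: 6.8 + 7.9 = 14.7 ms.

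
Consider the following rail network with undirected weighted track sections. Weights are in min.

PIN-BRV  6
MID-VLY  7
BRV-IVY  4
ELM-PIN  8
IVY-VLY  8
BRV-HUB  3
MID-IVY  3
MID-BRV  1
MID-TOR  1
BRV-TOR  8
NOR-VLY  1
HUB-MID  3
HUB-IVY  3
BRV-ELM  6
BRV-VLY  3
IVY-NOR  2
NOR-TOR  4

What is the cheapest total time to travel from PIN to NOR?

Shortest distances from PIN:
PIN: 0
BRV: 6  (via PIN)
MID: 7  (via BRV)
TOR: 8  (via MID)
ELM: 8  (via PIN)
VLY: 9  (via BRV)
HUB: 9  (via BRV)
IVY: 10  (via BRV)
NOR: 10  (via VLY)
Shortest route: PIN → BRV → VLY → NOR = 10 min.

10 min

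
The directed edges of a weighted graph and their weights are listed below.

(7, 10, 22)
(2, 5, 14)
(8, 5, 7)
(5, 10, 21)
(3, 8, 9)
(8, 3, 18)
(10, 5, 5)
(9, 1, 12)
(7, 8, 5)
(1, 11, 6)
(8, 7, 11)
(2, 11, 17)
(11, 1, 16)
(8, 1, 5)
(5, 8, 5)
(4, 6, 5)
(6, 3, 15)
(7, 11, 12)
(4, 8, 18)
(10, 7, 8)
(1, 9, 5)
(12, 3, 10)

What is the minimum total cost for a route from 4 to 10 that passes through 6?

Shortest 4→6: 4 → 6 = 5
Best 6 to 10: 6 → 3 → 8 → 5 → 10 costing 52
Total via 6: 5 + 52 = 57.

57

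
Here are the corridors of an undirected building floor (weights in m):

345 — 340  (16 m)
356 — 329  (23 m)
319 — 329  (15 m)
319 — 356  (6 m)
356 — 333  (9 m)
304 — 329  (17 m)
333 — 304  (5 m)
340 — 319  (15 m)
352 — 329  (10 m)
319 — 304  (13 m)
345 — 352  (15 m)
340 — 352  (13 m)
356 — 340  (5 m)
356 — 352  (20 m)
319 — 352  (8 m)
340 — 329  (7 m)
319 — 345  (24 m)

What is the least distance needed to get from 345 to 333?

30 m

Enumerating some paths:
345–340–356–333: 16+5+9 = 30
345–352–319–356–333: 15+8+6+9 = 38
345–319–356–333: 24+6+9 = 39
345–352–319–304–333: 15+8+13+5 = 41
The minimum is 30 m via 345–340–356–333.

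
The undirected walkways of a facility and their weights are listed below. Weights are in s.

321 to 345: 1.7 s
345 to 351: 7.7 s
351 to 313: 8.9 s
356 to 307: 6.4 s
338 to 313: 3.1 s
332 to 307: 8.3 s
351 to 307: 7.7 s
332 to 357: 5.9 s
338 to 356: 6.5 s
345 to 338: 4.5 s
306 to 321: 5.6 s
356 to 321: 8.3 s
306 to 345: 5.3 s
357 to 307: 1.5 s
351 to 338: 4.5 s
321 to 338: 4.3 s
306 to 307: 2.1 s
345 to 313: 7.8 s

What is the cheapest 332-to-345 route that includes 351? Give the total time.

22.8 s

Shortest 332→351: 332–357–307–351 = 15.1
Shortest 351→345: 351–345 = 7.7
Total via 351: 15.1 + 7.7 = 22.8 s.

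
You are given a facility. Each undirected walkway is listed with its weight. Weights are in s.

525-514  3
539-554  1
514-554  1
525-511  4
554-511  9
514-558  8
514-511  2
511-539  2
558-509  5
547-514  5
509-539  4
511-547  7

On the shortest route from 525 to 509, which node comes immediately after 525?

Compare a few routes:
525–514–554–539–509: 3+1+1+4 = 9
525–514–511–539–509: 3+2+2+4 = 11
525–511–539–509: 4+2+4 = 10
The minimum is 9 s via 525–514–554–539–509.
So from 525 the first move is to 514.

514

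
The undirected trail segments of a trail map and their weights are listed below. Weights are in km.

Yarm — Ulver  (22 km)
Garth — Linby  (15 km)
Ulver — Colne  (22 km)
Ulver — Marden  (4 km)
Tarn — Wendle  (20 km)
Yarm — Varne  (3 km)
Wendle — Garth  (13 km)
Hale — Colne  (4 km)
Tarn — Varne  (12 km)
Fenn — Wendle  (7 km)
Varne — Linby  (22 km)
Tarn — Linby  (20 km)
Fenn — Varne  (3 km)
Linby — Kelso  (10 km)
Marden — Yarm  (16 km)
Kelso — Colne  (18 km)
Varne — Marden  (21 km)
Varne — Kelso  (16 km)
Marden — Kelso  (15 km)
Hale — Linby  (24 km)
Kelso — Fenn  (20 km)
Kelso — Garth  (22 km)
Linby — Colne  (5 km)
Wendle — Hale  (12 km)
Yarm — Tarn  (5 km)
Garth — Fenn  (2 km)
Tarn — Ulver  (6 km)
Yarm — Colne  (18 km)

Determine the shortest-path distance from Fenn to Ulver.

17 km

Settle nodes by increasing distance from Fenn:
Fenn: 0
Garth: 2  (via Fenn)
Varne: 3  (via Fenn)
Yarm: 6  (via Varne)
Wendle: 7  (via Fenn)
Tarn: 11  (via Yarm)
Linby: 17  (via Garth)
Ulver: 17  (via Tarn)
Shortest route: Fenn → Varne → Yarm → Tarn → Ulver = 17 km.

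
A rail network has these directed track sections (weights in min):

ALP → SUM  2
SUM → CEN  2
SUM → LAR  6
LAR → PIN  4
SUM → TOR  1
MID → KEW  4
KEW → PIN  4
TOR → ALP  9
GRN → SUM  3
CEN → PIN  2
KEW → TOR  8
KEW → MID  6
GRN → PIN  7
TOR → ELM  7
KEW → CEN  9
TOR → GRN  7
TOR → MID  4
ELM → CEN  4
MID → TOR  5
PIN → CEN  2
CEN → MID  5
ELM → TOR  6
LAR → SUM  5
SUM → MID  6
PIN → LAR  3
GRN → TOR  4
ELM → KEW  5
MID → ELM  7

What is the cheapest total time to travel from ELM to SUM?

Running Dijkstra from ELM:
ELM: 0
CEN: 4  (via ELM)
KEW: 5  (via ELM)
PIN: 6  (via CEN)
TOR: 6  (via ELM)
LAR: 9  (via PIN)
MID: 9  (via CEN)
GRN: 13  (via TOR)
SUM: 14  (via LAR)
Shortest route: ELM → CEN → PIN → LAR → SUM = 14 min.

14 min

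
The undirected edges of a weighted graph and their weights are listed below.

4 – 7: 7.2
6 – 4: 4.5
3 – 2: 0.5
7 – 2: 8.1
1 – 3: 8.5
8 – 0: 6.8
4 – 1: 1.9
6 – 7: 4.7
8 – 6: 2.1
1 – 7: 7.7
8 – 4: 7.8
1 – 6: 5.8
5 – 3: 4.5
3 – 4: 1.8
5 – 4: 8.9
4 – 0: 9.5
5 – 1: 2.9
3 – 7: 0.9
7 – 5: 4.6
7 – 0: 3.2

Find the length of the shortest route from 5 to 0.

Candidate routes:
5–1–4–3–7–0: 2.9+1.9+1.8+0.9+3.2 = 10.7
5–7–0: 4.6+3.2 = 7.8
5–3–7–0: 4.5+0.9+3.2 = 8.6
5–1–7–0: 2.9+7.7+3.2 = 13.8
Cheapest is 5–7–0 at 7.8.

7.8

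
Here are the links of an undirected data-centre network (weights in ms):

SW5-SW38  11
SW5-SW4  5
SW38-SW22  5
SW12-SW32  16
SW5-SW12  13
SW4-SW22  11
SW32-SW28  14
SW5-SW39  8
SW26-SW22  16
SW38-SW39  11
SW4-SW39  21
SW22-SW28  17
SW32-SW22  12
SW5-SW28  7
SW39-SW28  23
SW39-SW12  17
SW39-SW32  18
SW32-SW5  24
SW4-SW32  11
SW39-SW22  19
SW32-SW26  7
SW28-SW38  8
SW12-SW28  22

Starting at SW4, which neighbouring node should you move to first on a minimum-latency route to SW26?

Candidate routes:
SW4 - SW22 - SW32 - SW26: 11+12+7 = 30
SW4 - SW5 - SW28 - SW32 - SW26: 5+7+14+7 = 33
SW4 - SW32 - SW26: 11+7 = 18
SW4 - SW22 - SW26: 11+16 = 27
The minimum is 18 ms via SW4 - SW32 - SW26.
So from SW4 the first move is to SW32.

SW32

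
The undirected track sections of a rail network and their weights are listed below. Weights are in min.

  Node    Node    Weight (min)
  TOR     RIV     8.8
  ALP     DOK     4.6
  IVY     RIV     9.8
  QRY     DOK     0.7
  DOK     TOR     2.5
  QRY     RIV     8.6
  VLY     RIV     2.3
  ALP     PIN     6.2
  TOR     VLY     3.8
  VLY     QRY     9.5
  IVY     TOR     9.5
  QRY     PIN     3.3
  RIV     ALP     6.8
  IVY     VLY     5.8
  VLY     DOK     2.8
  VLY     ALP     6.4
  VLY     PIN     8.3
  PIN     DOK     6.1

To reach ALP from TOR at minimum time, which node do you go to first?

Compare a few routes:
TOR → DOK → ALP: 2.5+4.6 = 7.1
TOR → VLY → ALP: 3.8+6.4 = 10.2
The minimum is 7.1 min via TOR → DOK → ALP.
So from TOR the first move is to DOK.

DOK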